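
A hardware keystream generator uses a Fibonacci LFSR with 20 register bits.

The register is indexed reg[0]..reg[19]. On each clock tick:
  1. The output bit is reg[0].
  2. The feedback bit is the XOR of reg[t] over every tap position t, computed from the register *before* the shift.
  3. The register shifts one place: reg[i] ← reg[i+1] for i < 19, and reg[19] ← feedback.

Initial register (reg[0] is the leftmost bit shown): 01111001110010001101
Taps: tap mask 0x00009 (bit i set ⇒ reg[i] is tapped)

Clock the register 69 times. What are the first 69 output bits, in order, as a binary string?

011110011100100011011011011110001110000000001011111111100000010101000

k : reg_k → out_k, fb_k
0: 01111001110010001101 → 0, fb=1
1: 11110011100100011011 → 1, fb=0
2: 11100111001000110110 → 1, fb=1
3: 11001110010001101101 → 1, fb=1
4: 10011100100011011011 → 1, fb=0
5: 00111001000110110110 → 0, fb=1
6: 01110010001101101101 → 0, fb=1
7: 11100100011011011011 → 1, fb=1
8: 11001000110110110111 → 1, fb=1
9: 10010001101101101111 → 1, fb=0
10: 00100011011011011110 → 0, fb=0
11: 01000110110110111100 → 0, fb=0
12: 10001101101101111000 → 1, fb=1
13: 00011011011011110001 → 0, fb=1
14: 00110110110111100011 → 0, fb=1
15: 01101101101111000111 → 0, fb=0
16: 11011011011110001110 → 1, fb=0
17: 10110110111100011100 → 1, fb=0
18: 01101101111000111000 → 0, fb=0
19: 11011011110001110000 → 1, fb=0
20: 10110111100011100000 → 1, fb=0
21: 01101111000111000000 → 0, fb=0
22: 11011110001110000000 → 1, fb=0
23: 10111100011100000000 → 1, fb=0
24: 01111000111000000000 → 0, fb=1
25: 11110001110000000001 → 1, fb=0
26: 11100011100000000010 → 1, fb=1
27: 11000111000000000101 → 1, fb=1
28: 10001110000000001011 → 1, fb=1
29: 00011100000000010111 → 0, fb=1
30: 00111000000000101111 → 0, fb=1
31: 01110000000001011111 → 0, fb=1
32: 11100000000010111111 → 1, fb=1
33: 11000000000101111111 → 1, fb=1
34: 10000000001011111111 → 1, fb=1
35: 00000000010111111111 → 0, fb=0
36: 00000000101111111110 → 0, fb=0
37: 00000001011111111100 → 0, fb=0
38: 00000010111111111000 → 0, fb=0
39: 00000101111111110000 → 0, fb=0
40: 00001011111111100000 → 0, fb=0
41: 00010111111111000000 → 0, fb=1
42: 00101111111110000001 → 0, fb=0
43: 01011111111100000010 → 0, fb=1
44: 10111111111000000101 → 1, fb=0
45: 01111111110000001010 → 0, fb=1
46: 11111111100000010101 → 1, fb=0
47: 11111111000000101010 → 1, fb=0
48: 11111110000001010100 → 1, fb=0
49: 11111100000010101000 → 1, fb=0
50: 11111000000101010000 → 1, fb=0
51: 11110000001010100000 → 1, fb=0
52: 11100000010101000000 → 1, fb=1
53: 11000000101010000001 → 1, fb=1
54: 10000001010100000011 → 1, fb=1
55: 00000010101000000111 → 0, fb=0
56: 00000101010000001110 → 0, fb=0
57: 00001010100000011100 → 0, fb=0
58: 00010101000000111000 → 0, fb=1
59: 00101010000001110001 → 0, fb=0
60: 01010100000011100010 → 0, fb=1
61: 10101000000111000101 → 1, fb=1
62: 01010000001110001011 → 0, fb=1
63: 10100000011100010111 → 1, fb=1
64: 01000000111000101111 → 0, fb=0
65: 10000001110001011110 → 1, fb=1
66: 00000011100010111101 → 0, fb=0
67: 00000111000101111010 → 0, fb=0
68: 00001110001011110100 → 0, fb=0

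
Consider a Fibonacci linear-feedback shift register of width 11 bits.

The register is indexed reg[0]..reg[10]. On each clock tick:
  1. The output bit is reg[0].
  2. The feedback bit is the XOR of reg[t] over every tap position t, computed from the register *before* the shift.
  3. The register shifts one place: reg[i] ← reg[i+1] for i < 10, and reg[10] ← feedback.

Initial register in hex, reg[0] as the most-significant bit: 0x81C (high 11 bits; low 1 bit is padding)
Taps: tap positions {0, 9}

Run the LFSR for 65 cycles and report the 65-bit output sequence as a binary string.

10000001110000000011010101010010001000101111101011100110111001011

step | reg (before) | out | fb
   0 | 10000001110 | 1 | 0
   1 | 00000011100 | 0 | 0
   2 | 00000111000 | 0 | 0
   3 | 00001110000 | 0 | 0
   4 | 00011100000 | 0 | 0
   5 | 00111000000 | 0 | 0
   6 | 01110000000 | 0 | 0
   7 | 11100000000 | 1 | 1
   8 | 11000000001 | 1 | 1
   9 | 10000000011 | 1 | 0
  10 | 00000000110 | 0 | 1
  11 | 00000001101 | 0 | 0
  12 | 00000011010 | 0 | 1
  13 | 00000110101 | 0 | 0
  14 | 00001101010 | 0 | 1
  15 | 00011010101 | 0 | 0
  16 | 00110101010 | 0 | 1
  17 | 01101010101 | 0 | 0
  18 | 11010101010 | 1 | 0
  19 | 10101010100 | 1 | 1
  20 | 01010101001 | 0 | 0
  21 | 10101010010 | 1 | 0
  22 | 01010100100 | 0 | 0
  23 | 10101001000 | 1 | 1
  24 | 01010010001 | 0 | 0
  25 | 10100100010 | 1 | 0
  26 | 01001000100 | 0 | 0
  27 | 10010001000 | 1 | 1
  28 | 00100010001 | 0 | 0
  29 | 01000100010 | 0 | 1
  30 | 10001000101 | 1 | 1
  31 | 00010001011 | 0 | 1
  32 | 00100010111 | 0 | 1
  33 | 01000101111 | 0 | 1
  34 | 10001011111 | 1 | 0
  35 | 00010111110 | 0 | 1
  36 | 00101111101 | 0 | 0
  37 | 01011111010 | 0 | 1
  38 | 10111110101 | 1 | 1
  39 | 01111101011 | 0 | 1
  40 | 11111010111 | 1 | 0
  41 | 11110101110 | 1 | 0
  42 | 11101011100 | 1 | 1
  43 | 11010111001 | 1 | 1
  44 | 10101110011 | 1 | 0
  45 | 01011100110 | 0 | 1
  46 | 10111001101 | 1 | 1
  47 | 01110011011 | 0 | 1
  48 | 11100110111 | 1 | 0
  49 | 11001101110 | 1 | 0
  50 | 10011011100 | 1 | 1
  51 | 00110111001 | 0 | 0
  52 | 01101110010 | 0 | 1
  53 | 11011100101 | 1 | 1
  54 | 10111001011 | 1 | 0
  55 | 01110010110 | 0 | 1
  56 | 11100101101 | 1 | 1
  57 | 11001011011 | 1 | 0
  58 | 10010110110 | 1 | 0
  59 | 00101101100 | 0 | 0
  60 | 01011011000 | 0 | 0
  61 | 10110110000 | 1 | 1
  62 | 01101100001 | 0 | 0
  63 | 11011000010 | 1 | 0
  64 | 10110000100 | 1 | 1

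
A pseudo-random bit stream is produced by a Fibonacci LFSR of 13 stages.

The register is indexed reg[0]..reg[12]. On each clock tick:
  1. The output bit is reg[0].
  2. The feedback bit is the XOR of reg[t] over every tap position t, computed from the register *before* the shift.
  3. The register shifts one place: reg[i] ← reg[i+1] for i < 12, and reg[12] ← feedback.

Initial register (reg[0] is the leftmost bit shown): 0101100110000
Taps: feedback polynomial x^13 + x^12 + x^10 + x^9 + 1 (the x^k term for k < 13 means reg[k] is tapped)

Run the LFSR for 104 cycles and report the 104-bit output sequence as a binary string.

01011001100000110001010101000111110010101000010011111000110111101010111010001000101100011011000011101011

step | reg (before) | out | fb
   0 | 0101100110000 | 0 | 0
   1 | 1011001100000 | 1 | 1
   2 | 0110011000001 | 0 | 1
   3 | 1100110000011 | 1 | 0
   4 | 1001100000110 | 1 | 0
   5 | 0011000001100 | 0 | 0
   6 | 0110000011000 | 0 | 1
   7 | 1100000110001 | 1 | 0
   8 | 1000001100010 | 1 | 1
   9 | 0000011000101 | 0 | 0
  10 | 0000110001010 | 0 | 1
  11 | 0001100010101 | 0 | 0
  12 | 0011000101010 | 0 | 1
  13 | 0110001010101 | 0 | 0
  14 | 1100010101010 | 1 | 0
  15 | 1000101010100 | 1 | 0
  16 | 0001010101000 | 0 | 1
  17 | 0010101010001 | 0 | 1
  18 | 0101010100011 | 0 | 1
  19 | 1010101000111 | 1 | 1
  20 | 0101010001111 | 0 | 1
  21 | 1010100011111 | 1 | 0
  22 | 0101000111110 | 0 | 0
  23 | 1010001111100 | 1 | 1
  24 | 0100011111001 | 0 | 0
  25 | 1000111110010 | 1 | 1
  26 | 0001111100101 | 0 | 0
  27 | 0011111001010 | 0 | 1
  28 | 0111110010101 | 0 | 0
  29 | 1111100101010 | 1 | 0
  30 | 1111001010100 | 1 | 0
  31 | 1110010101000 | 1 | 0
  32 | 1100101010000 | 1 | 1
  33 | 1001010100001 | 1 | 0
  34 | 0010101000010 | 0 | 0
  35 | 0101010000100 | 0 | 1
  36 | 1010100001001 | 1 | 1
  37 | 0101000010011 | 0 | 1
  38 | 1010000100111 | 1 | 1
  39 | 0100001001111 | 0 | 1
  40 | 1000010011111 | 1 | 0
  41 | 0000100111110 | 0 | 0
  42 | 0001001111100 | 0 | 0
  43 | 0010011111000 | 0 | 1
  44 | 0100111110001 | 0 | 1
  45 | 1001111100011 | 1 | 0
  46 | 0011111000110 | 0 | 1
  47 | 0111110001101 | 0 | 1
  48 | 1111100011011 | 1 | 1
  49 | 1111000110111 | 1 | 1
  50 | 1110001101111 | 1 | 0
  51 | 1100011011110 | 1 | 1
  52 | 1000110111101 | 1 | 0
  53 | 0001101111010 | 0 | 1
  54 | 0011011110101 | 0 | 0
  55 | 0110111101010 | 0 | 1
  56 | 1101111010101 | 1 | 1
  57 | 1011110101011 | 1 | 1
  58 | 0111101010111 | 0 | 0
  59 | 1111010101110 | 1 | 1
  60 | 1110101011101 | 1 | 0
  61 | 1101010111010 | 1 | 0
  62 | 1010101110100 | 1 | 0
  63 | 0101011101000 | 0 | 1
  64 | 1010111010001 | 1 | 0
  65 | 0101110100010 | 0 | 0
  66 | 1011101000100 | 1 | 0
  67 | 0111010001000 | 0 | 1
  68 | 1110100010001 | 1 | 0
  69 | 1101000100010 | 1 | 1
  70 | 1010001000101 | 1 | 1
  71 | 0100010001011 | 0 | 0
  72 | 1000100010110 | 1 | 0
  73 | 0001000101100 | 0 | 0
  74 | 0010001011000 | 0 | 1
  75 | 0100010110001 | 0 | 1
  76 | 1000101100011 | 1 | 0
  77 | 0001011000110 | 0 | 1
  78 | 0010110001101 | 0 | 1
  79 | 0101100011011 | 0 | 0
  80 | 1011000110110 | 1 | 0
  81 | 0110001101100 | 0 | 0
  82 | 1100011011000 | 1 | 0
  83 | 1000110110000 | 1 | 1
  84 | 0001101100001 | 0 | 1
  85 | 0011011000011 | 0 | 1
  86 | 0110110000111 | 0 | 0
  87 | 1101100001110 | 1 | 1
  88 | 1011000011101 | 1 | 0
  89 | 0110000111010 | 0 | 1
  90 | 1100001110101 | 1 | 1
  91 | 1000011101011 | 1 | 1
  92 | 0000111010111 | 0 | 0
  93 | 0001110101110 | 0 | 0
  94 | 0011101011100 | 0 | 0
  95 | 0111010111000 | 0 | 1
  96 | 1110101110001 | 1 | 0
  97 | 1101011100010 | 1 | 1
  98 | 1010111000101 | 1 | 1
  99 | 0101110001011 | 0 | 0
 100 | 1011100010110 | 1 | 0
 101 | 0111000101100 | 0 | 0
 102 | 1110001011000 | 1 | 0
 103 | 1100010110000 | 1 | 1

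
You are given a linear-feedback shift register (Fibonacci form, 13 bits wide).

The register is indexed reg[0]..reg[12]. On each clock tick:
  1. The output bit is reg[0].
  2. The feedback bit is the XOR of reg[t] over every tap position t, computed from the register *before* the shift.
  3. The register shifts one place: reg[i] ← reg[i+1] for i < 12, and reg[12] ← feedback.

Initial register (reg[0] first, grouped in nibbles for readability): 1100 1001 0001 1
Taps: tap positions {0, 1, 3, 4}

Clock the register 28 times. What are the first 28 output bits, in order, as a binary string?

1100100100011100000100000010

k : reg_k → out_k, fb_k
0: 1100100100011 → 1, fb=1
1: 1001001000111 → 1, fb=0
2: 0010010001110 → 0, fb=0
3: 0100100011100 → 0, fb=0
4: 1001000111000 → 1, fb=0
5: 0010001110000 → 0, fb=0
6: 0100011100000 → 0, fb=1
7: 1000111000001 → 1, fb=0
8: 0001110000010 → 0, fb=0
9: 0011100000100 → 0, fb=0
10: 0111000001000 → 0, fb=0
11: 1110000010000 → 1, fb=0
12: 1100000100000 → 1, fb=0
13: 1000001000000 → 1, fb=1
14: 0000010000001 → 0, fb=0
15: 0000100000010 → 0, fb=1
16: 0001000000101 → 0, fb=1
17: 0010000001011 → 0, fb=0
18: 0100000010110 → 0, fb=1
19: 1000000101101 → 1, fb=1
20: 0000001011011 → 0, fb=0
21: 0000010110110 → 0, fb=0
22: 0000101101100 → 0, fb=1
23: 0001011011001 → 0, fb=1
24: 0010110110011 → 0, fb=1
25: 0101101100111 → 0, fb=1
26: 1011011001111 → 1, fb=0
27: 0110110011110 → 0, fb=0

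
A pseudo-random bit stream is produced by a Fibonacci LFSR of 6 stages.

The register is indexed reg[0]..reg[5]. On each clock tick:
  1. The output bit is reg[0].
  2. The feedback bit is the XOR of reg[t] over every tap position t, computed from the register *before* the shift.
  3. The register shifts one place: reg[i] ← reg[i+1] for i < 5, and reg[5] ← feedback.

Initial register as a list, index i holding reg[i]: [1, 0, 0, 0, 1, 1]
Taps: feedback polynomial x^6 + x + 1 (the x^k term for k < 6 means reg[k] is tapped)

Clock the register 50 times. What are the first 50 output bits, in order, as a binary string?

step | reg (before) | out | fb
   0 | 100011 | 1 | 1
   1 | 000111 | 0 | 0
   2 | 001110 | 0 | 0
   3 | 011100 | 0 | 1
   4 | 111001 | 1 | 0
   5 | 110010 | 1 | 0
   6 | 100100 | 1 | 1
   7 | 001001 | 0 | 0
   8 | 010010 | 0 | 1
   9 | 100101 | 1 | 1
  10 | 001011 | 0 | 0
  11 | 010110 | 0 | 1
  12 | 101101 | 1 | 1
  13 | 011011 | 0 | 1
  14 | 110111 | 1 | 0
  15 | 101110 | 1 | 1
  16 | 011101 | 0 | 1
  17 | 111011 | 1 | 0
  18 | 110110 | 1 | 0
  19 | 101100 | 1 | 1
  20 | 011001 | 0 | 1
  21 | 110011 | 1 | 0
  22 | 100110 | 1 | 1
  23 | 001101 | 0 | 0
  24 | 011010 | 0 | 1
  25 | 110101 | 1 | 0
  26 | 101010 | 1 | 1
  27 | 010101 | 0 | 1
  28 | 101011 | 1 | 1
  29 | 010111 | 0 | 1
  30 | 101111 | 1 | 1
  31 | 011111 | 0 | 1
  32 | 111111 | 1 | 0
  33 | 111110 | 1 | 0
  34 | 111100 | 1 | 0
  35 | 111000 | 1 | 0
  36 | 110000 | 1 | 0
  37 | 100000 | 1 | 1
  38 | 000001 | 0 | 0
  39 | 000010 | 0 | 0
  40 | 000100 | 0 | 0
  41 | 001000 | 0 | 0
  42 | 010000 | 0 | 1
  43 | 100001 | 1 | 1
  44 | 000011 | 0 | 0
  45 | 000110 | 0 | 0
  46 | 001100 | 0 | 0
  47 | 011000 | 0 | 1
  48 | 110001 | 1 | 0
  49 | 100010 | 1 | 1

10001110010010110111011001101010111111000001000011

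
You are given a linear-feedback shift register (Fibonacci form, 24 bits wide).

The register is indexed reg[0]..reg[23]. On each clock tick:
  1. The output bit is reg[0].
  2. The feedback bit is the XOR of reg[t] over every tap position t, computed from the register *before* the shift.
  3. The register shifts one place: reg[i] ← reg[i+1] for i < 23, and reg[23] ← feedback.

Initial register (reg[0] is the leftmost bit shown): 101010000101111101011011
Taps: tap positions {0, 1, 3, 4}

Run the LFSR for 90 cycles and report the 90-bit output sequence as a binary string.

tick  register→output (feedback)
  0  101010000101111101011011→1 (0)
  1  010100001011111010110110→0 (0)
  2  101000010111110101101100→1 (1)
  3  010000101111101011011001→0 (1)
  4  100001011111010110110011→1 (1)
  5  000010111110101101100111→0 (1)
  6  000101111101011011001111→0 (1)
  7  001011111010110110011111→0 (1)
  8  010111110101101100111111→0 (1)
  9  101111101011011001111111→1 (1)
 10  011111010110110011111111→0 (1)
 11  111110101101100111111111→1 (0)
 12  111101011011001111111110→1 (1)
 13  111010110110011111111101→1 (1)
 14  110101101100111111111011→1 (1)
 15  101011011001111111110111→1 (0)
 16  010110110011111111101110→0 (1)
 17  101101100111111111011101→1 (0)
 18  011011001111111110111010→0 (0)
 19  110110011111111101110100→1 (0)
 20  101100111111111011101000→1 (0)
 21  011001111111110111010000→0 (1)
 22  110011111111101110100001→1 (1)
 23  100111111111011101000011→1 (1)
 24  001111111110111010000111→0 (0)
 25  011111111101110100001110→0 (1)
 26  111111111011101000011101→1 (0)
 27  111111110111010000111010→1 (0)
 28  111111101110100001110100→1 (0)
 29  111111011101000011101000→1 (0)
 30  111110111010000111010000→1 (0)
 31  111101110100001110100000→1 (1)
 32  111011101000011101000001→1 (1)
 33  110111010000111010000011→1 (0)
 34  101110100001110100000110→1 (1)
 35  011101000011101000001101→0 (0)
 36  111010000111010000011010→1 (1)
 37  110100001110100000110101→1 (1)
 38  101000011101000001101011→1 (1)
 39  010000111010000011010111→0 (1)
 40  100001110100000110101111→1 (1)
 41  000011101000001101011111→0 (1)
 42  000111010000011010111111→0 (0)
 43  001110100000110101111110→0 (0)
 44  011101000001101011111100→0 (0)
 45  111010000011010111111000→1 (1)
 46  110100000110101111110001→1 (1)
 47  101000001101011111100011→1 (1)
 48  010000011010111111000111→0 (1)
 49  100000110101111110001111→1 (1)
 50  000001101011111100011111→0 (0)
 51  000011010111111000111110→0 (1)
 52  000110101111110001111101→0 (0)
 53  001101011111100011111010→0 (1)
 54  011010111111000111110101→0 (0)
 55  110101111110001111101010→1 (1)
 56  101011111100011111010101→1 (0)
 57  010111111000111110101010→0 (1)
 58  101111110001111101010101→1 (1)
 59  011111100011111010101011→0 (1)
 60  111111000111110101010111→1 (0)
 61  111110001111101010101110→1 (0)
 62  111100011111010101011100→1 (1)
 63  111000111110101010111001→1 (0)
 64  110001111101010101110010→1 (0)
 65  100011111010101011100100→1 (0)
 66  000111110101010111001000→0 (0)
 67  001111101010101110010000→0 (0)
 68  011111010101011100100000→0 (1)
 69  111110101010111001000001→1 (0)
 70  111101010101110010000010→1 (1)
 71  111010101011100100000101→1 (1)
 72  110101010111001000001011→1 (1)
 73  101010101110010000010111→1 (0)
 74  010101011100100000101110→0 (0)
 75  101010111001000001011100→1 (0)
 76  010101110010000010111000→0 (0)
 77  101011100100000101110000→1 (0)
 78  010111001000001011100000→0 (1)
 79  101110010000010111000001→1 (1)
 80  011100100000101110000011→0 (0)
 81  111001000001011100000110→1 (0)
 82  110010000010111000001100→1 (1)
 83  100100000101110000011001→1 (0)
 84  001000001011100000110010→0 (0)
 85  010000010111000001100100→0 (1)
 86  100000101110000011001001→1 (1)
 87  000001011100000110010011→0 (0)
 88  000010111000001100100110→0 (1)
 89  000101110000011001001101→0 (1)

101010000101111101011011001111111110111010000111010000011010111111000111110101010111001000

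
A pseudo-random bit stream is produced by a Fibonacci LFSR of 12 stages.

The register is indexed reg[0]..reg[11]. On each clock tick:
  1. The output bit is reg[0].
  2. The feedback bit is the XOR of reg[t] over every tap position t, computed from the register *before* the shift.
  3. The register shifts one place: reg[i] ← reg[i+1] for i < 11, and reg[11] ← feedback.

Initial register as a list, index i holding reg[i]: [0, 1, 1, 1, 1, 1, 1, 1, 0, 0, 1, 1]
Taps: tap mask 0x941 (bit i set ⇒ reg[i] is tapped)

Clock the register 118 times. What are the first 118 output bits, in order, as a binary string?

tick  register→output (feedback)
  0  011111110011→0 (0)
  1  111111100110→1 (0)
  2  111111001100→1 (0)
  3  111110011000→1 (0)
  4  111100110000→1 (0)
  5  111001100000→1 (0)
  6  110011000000→1 (1)
  7  100110000001→1 (0)
  8  001100000010→0 (0)
  9  011000000100→0 (0)
 10  110000001000→1 (0)
 11  100000010000→1 (1)
 12  000000100001→0 (0)
 13  000001000010→0 (0)
 14  000010000100→0 (0)
 15  000100001000→0 (1)
 16  001000010001→0 (1)
 17  010000100011→0 (0)
 18  100001000110→1 (1)
 19  000010001101→0 (0)
 20  000100011010→0 (1)
 21  001000110101→0 (0)
 22  010001101010→0 (0)
 23  100011010100→1 (1)
 24  000110101001→0 (1)
 25  001101010011→0 (1)
 26  011010100111→0 (0)
 27  110101001110→1 (0)
 28  101010011100→1 (0)
 29  010100111000→0 (0)
 30  101001110000→1 (0)
 31  010011100000→0 (1)
 32  100111000001→1 (0)
 33  001110000010→0 (0)
 34  011100000100→0 (0)
 35  111000001000→1 (0)
 36  110000010000→1 (1)
 37  100000100001→1 (1)
 38  000001000011→0 (1)
 39  000010000111→0 (1)
 40  000100001111→0 (0)
 41  001000011110→0 (1)
 42  010000111101→0 (1)
 43  100001111011→1 (0)
 44  000011110110→0 (1)
 45  000111101101→0 (1)
 46  001111011011→0 (0)
 47  011110110110→0 (1)
 48  111101101101→1 (0)
 49  111011011010→1 (0)
 50  110110110100→1 (0)
 51  101101101000→1 (1)
 52  011011010001→0 (1)
 53  110110100011→1 (1)
 54  101101000111→1 (0)
 55  011010001110→0 (1)
 56  110100011101→1 (1)
 57  101000111011→1 (0)
 58  010001110110→0 (1)
 59  100011101101→1 (0)
 60  000111011010→0 (1)
 61  001110110101→0 (0)
 62  011101101010→0 (0)
 63  111011010100→1 (1)
 64  110110101001→1 (0)
 65  101101010010→1 (1)
 66  011010100101→0 (0)
 67  110101001010→1 (0)
 68  101010010100→1 (1)
 69  010100101001→0 (1)
 70  101001010011→1 (0)
 71  010010100110→0 (1)
 72  100101001101→1 (1)
 73  001010011011→0 (0)
 74  010100110110→0 (1)
 75  101001101101→1 (0)
 76  010011011010→0 (1)
 77  100110110101→1 (1)
 78  001101101011→0 (1)
 79  011011010111→0 (1)
 80  110110101111→1 (0)
 81  101101011110→1 (0)
 82  011010111100→0 (0)
 83  110101111000→1 (1)
 84  101011110001→1 (1)
 85  010111100011→0 (0)
 86  101111000110→1 (1)
 87  011110001101→0 (0)
 88  111100011010→1 (0)
 89  111000110100→1 (0)
 90  110001101000→1 (1)
 91  100011010001→1 (0)
 92  000110100010→0 (1)
 93  001101000101→0 (1)
 94  011010001011→0 (0)
 95  110100010110→1 (1)
 96  101000101101→1 (0)
 97  010001011010→0 (1)
 98  100010110101→1 (1)
 99  000101101011→0 (1)
100  001011010111→0 (1)
101  010110101111→0 (1)
102  101101011111→1 (1)
103  011010111111→0 (1)
104  110101111111→1 (0)
105  101011111110→1 (1)
106  010111111101→0 (1)
107  101111111011→1 (0)
108  011111110110→0 (1)
109  111111101101→1 (0)
110  111111011010→1 (0)
111  111110110100→1 (0)
112  111101101000→1 (1)
113  111011010001→1 (0)
114  110110100010→1 (0)
115  101101000100→1 (1)
116  011010001001→0 (0)
117  110100010010→1 (1)

0111111100110000001000010001101010011100000100001111011011010001110110101001010011011010111100011010001011010111111101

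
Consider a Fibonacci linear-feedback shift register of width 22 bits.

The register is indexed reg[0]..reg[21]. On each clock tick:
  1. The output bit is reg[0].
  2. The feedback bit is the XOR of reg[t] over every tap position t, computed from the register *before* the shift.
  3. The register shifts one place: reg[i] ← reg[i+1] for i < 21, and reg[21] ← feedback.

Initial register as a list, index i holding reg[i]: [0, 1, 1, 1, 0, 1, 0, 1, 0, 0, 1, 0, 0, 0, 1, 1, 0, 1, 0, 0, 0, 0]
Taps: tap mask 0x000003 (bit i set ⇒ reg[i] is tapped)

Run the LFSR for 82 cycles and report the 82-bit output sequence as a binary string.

0111010100100011010000100111110110010111000110100001101011100100101110001011110010

tick  register→output (feedback)
  0  0111010100100011010000→0 (1)
  1  1110101001000110100001→1 (0)
  2  1101010010001101000010→1 (0)
  3  1010100100011010000100→1 (1)
  4  0101001000110100001001→0 (1)
  5  1010010001101000010011→1 (1)
  6  0100100011010000100111→0 (1)
  7  1001000110100001001111→1 (1)
  8  0010001101000010011111→0 (0)
  9  0100011010000100111110→0 (1)
 10  1000110100001001111101→1 (1)
 11  0001101000010011111011→0 (0)
 12  0011010000100111110110→0 (0)
 13  0110100001001111101100→0 (1)
 14  1101000010011111011001→1 (0)
 15  1010000100111110110010→1 (1)
 16  0100001001111101100101→0 (1)
 17  1000010011111011001011→1 (1)
 18  0000100111110110010111→0 (0)
 19  0001001111101100101110→0 (0)
 20  0010011111011001011100→0 (0)
 21  0100111110110010111000→0 (1)
 22  1001111101100101110001→1 (1)
 23  0011111011001011100011→0 (0)
 24  0111110110010111000110→0 (1)
 25  1111101100101110001101→1 (0)
 26  1111011001011100011010→1 (0)
 27  1110110010111000110100→1 (0)
 28  1101100101110001101000→1 (0)
 29  1011001011100011010000→1 (1)
 30  0110010111000110100001→0 (1)
 31  1100101110001101000011→1 (0)
 32  1001011100011010000110→1 (1)
 33  0010111000110100001101→0 (0)
 34  0101110001101000011010→0 (1)
 35  1011100011010000110101→1 (1)
 36  0111000110100001101011→0 (1)
 37  1110001101000011010111→1 (0)
 38  1100011010000110101110→1 (0)
 39  1000110100001101011100→1 (1)
 40  0001101000011010111001→0 (0)
 41  0011010000110101110010→0 (0)
 42  0110100001101011100100→0 (1)
 43  1101000011010111001001→1 (0)
 44  1010000110101110010010→1 (1)
 45  0100001101011100100101→0 (1)
 46  1000011010111001001011→1 (1)
 47  0000110101110010010111→0 (0)
 48  0001101011100100101110→0 (0)
 49  0011010111001001011100→0 (0)
 50  0110101110010010111000→0 (1)
 51  1101011100100101110001→1 (0)
 52  1010111001001011100010→1 (1)
 53  0101110010010111000101→0 (1)
 54  1011100100101110001011→1 (1)
 55  0111001001011100010111→0 (1)
 56  1110010010111000101111→1 (0)
 57  1100100101110001011110→1 (0)
 58  1001001011100010111100→1 (1)
 59  0010010111000101111001→0 (0)
 60  0100101110001011110010→0 (1)
 61  1001011100010111100101→1 (1)
 62  0010111000101111001011→0 (0)
 63  0101110001011110010110→0 (1)
 64  1011100010111100101101→1 (1)
 65  0111000101111001011011→0 (1)
 66  1110001011110010110111→1 (0)
 67  1100010111100101101110→1 (0)
 68  1000101111001011011100→1 (1)
 69  0001011110010110111001→0 (0)
 70  0010111100101101110010→0 (0)
 71  0101111001011011100100→0 (1)
 72  1011110010110111001001→1 (1)
 73  0111100101101110010011→0 (1)
 74  1111001011011100100111→1 (0)
 75  1110010110111001001110→1 (0)
 76  1100101101110010011100→1 (0)
 77  1001011011100100111000→1 (1)
 78  0010110111001001110001→0 (0)
 79  0101101110010011100010→0 (1)
 80  1011011100100111000101→1 (1)
 81  0110111001001110001011→0 (1)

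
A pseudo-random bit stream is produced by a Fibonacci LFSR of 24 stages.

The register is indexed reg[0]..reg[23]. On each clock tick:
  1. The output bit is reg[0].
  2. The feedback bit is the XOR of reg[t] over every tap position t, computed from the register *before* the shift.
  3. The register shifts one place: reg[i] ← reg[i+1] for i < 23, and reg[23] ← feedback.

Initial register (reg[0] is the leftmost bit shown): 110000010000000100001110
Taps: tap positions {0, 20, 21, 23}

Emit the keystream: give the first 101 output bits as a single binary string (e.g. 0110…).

step | reg (before) | out | fb
   0 | 110000010000000100001110 | 1 | 1
   1 | 100000100000001000011101 | 1 | 0
   2 | 000001000000010000111010 | 0 | 1
   3 | 000010000000100001110101 | 0 | 0
   4 | 000100000001000011101010 | 0 | 1
   5 | 001000000010000111010101 | 0 | 0
   6 | 010000000100001110101010 | 0 | 1
   7 | 100000001000011101010101 | 1 | 1
   8 | 000000010000111010101011 | 0 | 0
   9 | 000000100001110101010110 | 0 | 1
  10 | 000001000011101010101101 | 0 | 1
  11 | 000010000111010101011011 | 0 | 0
  12 | 000100001110101010110110 | 0 | 1
  13 | 001000011101010101101101 | 0 | 1
  14 | 010000111010101011011011 | 0 | 0
  15 | 100001110101010110110110 | 1 | 0
  16 | 000011101010101101101100 | 0 | 0
  17 | 000111010101011011011000 | 0 | 1
  18 | 001110101010110110110001 | 0 | 1
  19 | 011101010101101101100011 | 0 | 1
  20 | 111010101011011011000111 | 1 | 1
  21 | 110101010110110110001111 | 1 | 0
  22 | 101010101101101100011110 | 1 | 1
  23 | 010101011011011000111101 | 0 | 1
  24 | 101010110110110001111011 | 1 | 1
  25 | 010101101101100011110111 | 0 | 0
  26 | 101011011011000111101110 | 1 | 1
  27 | 010110110110001111011101 | 0 | 1
  28 | 101101101100011110111011 | 1 | 1
  29 | 011011011000111101110111 | 0 | 0
  30 | 110110110001111011101110 | 1 | 1
  31 | 101101100011110111011101 | 1 | 0
  32 | 011011000111101110111010 | 0 | 1
  33 | 110110001111011101110101 | 1 | 1
  34 | 101100011110111011101011 | 1 | 1
  35 | 011000111101110111010111 | 0 | 0
  36 | 110001111011101110101110 | 1 | 1
  37 | 100011110111011101011101 | 1 | 0
  38 | 000111101110111010111010 | 0 | 1
  39 | 001111011101110101110101 | 0 | 0
  40 | 011110111011101011101010 | 0 | 1
  41 | 111101110111010111010101 | 1 | 1
  42 | 111011101110101110101011 | 1 | 1
  43 | 110111011101011101010111 | 1 | 1
  44 | 101110111010111010101111 | 1 | 0
  45 | 011101110101110101011110 | 0 | 0
  46 | 111011101011101010111100 | 1 | 1
  47 | 110111010111010101111001 | 1 | 1
  48 | 101110101110101011110011 | 1 | 0
  49 | 011101011101010111100110 | 0 | 1
  50 | 111010111010101111001101 | 1 | 0
  51 | 110101110101011110011010 | 1 | 0
  52 | 101011101010111100110100 | 1 | 0
  53 | 010111010101111001101000 | 0 | 1
  54 | 101110101011110011010001 | 1 | 0
  55 | 011101010111100110100010 | 0 | 0
  56 | 111010101111001101000100 | 1 | 0
  57 | 110101011110011010001000 | 1 | 0
  58 | 101010111100110100010000 | 1 | 1
  59 | 010101111001101000100001 | 0 | 1
  60 | 101011110011010001000011 | 1 | 0
  61 | 010111100110100010000110 | 0 | 1
  62 | 101111001101000100001101 | 1 | 0
  63 | 011110011010001000011010 | 0 | 1
  64 | 111100110100010000110101 | 1 | 1
  65 | 111001101000100001101011 | 1 | 1
  66 | 110011010001000011010111 | 1 | 1
  67 | 100110100010000110101111 | 1 | 0
  68 | 001101000100001101011110 | 0 | 0
  69 | 011010001000011010111100 | 0 | 0
  70 | 110100010000110101111000 | 1 | 0
  71 | 101000100001101011110000 | 1 | 1
  72 | 010001000011010111100001 | 0 | 1
  73 | 100010000110101111000011 | 1 | 0
  74 | 000100001101011110000110 | 0 | 1
  75 | 001000011010111100001101 | 0 | 1
  76 | 010000110101111000011011 | 0 | 0
  77 | 100001101011110000110110 | 1 | 0
  78 | 000011010111100001101100 | 0 | 0
  79 | 000110101111000011011000 | 0 | 1
  80 | 001101011110000110110001 | 0 | 1
  81 | 011010111100001101100011 | 0 | 1
  82 | 110101111000011011000111 | 1 | 1
  83 | 101011110000110110001111 | 1 | 0
  84 | 010111100001101100011110 | 0 | 0
  85 | 101111000011011000111100 | 1 | 1
  86 | 011110000110110001111001 | 0 | 0
  87 | 111100001101100011110010 | 1 | 1
  88 | 111000011011000111100101 | 1 | 1
  89 | 110000110110001111001011 | 1 | 1
  90 | 100001101100011110010111 | 1 | 1
  91 | 000011011000111100101111 | 0 | 1
  92 | 000110110001111001011111 | 0 | 1
  93 | 001101100011110010111111 | 0 | 1
  94 | 011011000111100101111111 | 0 | 1
  95 | 110110001111001011111111 | 1 | 0
  96 | 101100011110010111111110 | 1 | 1
  97 | 011000111100101111111101 | 0 | 1
  98 | 110001111001011111111011 | 1 | 1
  99 | 100011110010111111110111 | 1 | 1
 100 | 000111100101111111101111 | 0 | 1

11000001000000010000111010101011011011000111101110111010111010101111001101000100001101011110000110110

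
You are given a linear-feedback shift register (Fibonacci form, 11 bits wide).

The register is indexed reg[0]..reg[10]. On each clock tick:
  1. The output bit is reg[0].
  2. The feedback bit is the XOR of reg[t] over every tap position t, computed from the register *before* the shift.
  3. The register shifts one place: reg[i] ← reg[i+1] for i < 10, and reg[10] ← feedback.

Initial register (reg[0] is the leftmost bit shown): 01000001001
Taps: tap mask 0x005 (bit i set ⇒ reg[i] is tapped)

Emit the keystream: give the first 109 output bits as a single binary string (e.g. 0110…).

0100000100101000101100010100111010001110100101101001100110011111111111000000000110000000111100000110011000111

k : reg_k → out_k, fb_k
0: 01000001001 → 0, fb=0
1: 10000010010 → 1, fb=1
2: 00000100101 → 0, fb=0
3: 00001001010 → 0, fb=0
4: 00010010100 → 0, fb=0
5: 00100101000 → 0, fb=1
6: 01001010001 → 0, fb=0
7: 10010100010 → 1, fb=1
8: 00101000101 → 0, fb=1
9: 01010001011 → 0, fb=0
10: 10100010110 → 1, fb=0
11: 01000101100 → 0, fb=0
12: 10001011000 → 1, fb=1
13: 00010110001 → 0, fb=0
14: 00101100010 → 0, fb=1
15: 01011000101 → 0, fb=0
16: 10110001010 → 1, fb=0
17: 01100010100 → 0, fb=1
18: 11000101001 → 1, fb=1
19: 10001010011 → 1, fb=1
20: 00010100111 → 0, fb=0
21: 00101001110 → 0, fb=1
22: 01010011101 → 0, fb=0
23: 10100111010 → 1, fb=0
24: 01001110100 → 0, fb=0
25: 10011101000 → 1, fb=1
26: 00111010001 → 0, fb=1
27: 01110100011 → 0, fb=1
28: 11101000111 → 1, fb=0
29: 11010001110 → 1, fb=1
30: 10100011101 → 1, fb=0
31: 01000111010 → 0, fb=0
32: 10001110100 → 1, fb=1
33: 00011101001 → 0, fb=0
34: 00111010010 → 0, fb=1
35: 01110100101 → 0, fb=1
36: 11101001011 → 1, fb=0
37: 11010010110 → 1, fb=1
38: 10100101101 → 1, fb=0
39: 01001011010 → 0, fb=0
40: 10010110100 → 1, fb=1
41: 00101101001 → 0, fb=1
42: 01011010011 → 0, fb=0
43: 10110100110 → 1, fb=0
44: 01101001100 → 0, fb=1
45: 11010011001 → 1, fb=1
46: 10100110011 → 1, fb=0
47: 01001100110 → 0, fb=0
48: 10011001100 → 1, fb=1
49: 00110011001 → 0, fb=1
50: 01100110011 → 0, fb=1
51: 11001100111 → 1, fb=1
52: 10011001111 → 1, fb=1
53: 00110011111 → 0, fb=1
54: 01100111111 → 0, fb=1
55: 11001111111 → 1, fb=1
56: 10011111111 → 1, fb=1
57: 00111111111 → 0, fb=1
58: 01111111111 → 0, fb=1
59: 11111111111 → 1, fb=0
60: 11111111110 → 1, fb=0
61: 11111111100 → 1, fb=0
62: 11111111000 → 1, fb=0
63: 11111110000 → 1, fb=0
64: 11111100000 → 1, fb=0
65: 11111000000 → 1, fb=0
66: 11110000000 → 1, fb=0
67: 11100000000 → 1, fb=0
68: 11000000000 → 1, fb=1
69: 10000000001 → 1, fb=1
70: 00000000011 → 0, fb=0
71: 00000000110 → 0, fb=0
72: 00000001100 → 0, fb=0
73: 00000011000 → 0, fb=0
74: 00000110000 → 0, fb=0
75: 00001100000 → 0, fb=0
76: 00011000000 → 0, fb=0
77: 00110000000 → 0, fb=1
78: 01100000001 → 0, fb=1
79: 11000000011 → 1, fb=1
80: 10000000111 → 1, fb=1
81: 00000001111 → 0, fb=0
82: 00000011110 → 0, fb=0
83: 00000111100 → 0, fb=0
84: 00001111000 → 0, fb=0
85: 00011110000 → 0, fb=0
86: 00111100000 → 0, fb=1
87: 01111000001 → 0, fb=1
88: 11110000011 → 1, fb=0
89: 11100000110 → 1, fb=0
90: 11000001100 → 1, fb=1
91: 10000011001 → 1, fb=1
92: 00000110011 → 0, fb=0
93: 00001100110 → 0, fb=0
94: 00011001100 → 0, fb=0
95: 00110011000 → 0, fb=1
96: 01100110001 → 0, fb=1
97: 11001100011 → 1, fb=1
98: 10011000111 → 1, fb=1
99: 00110001111 → 0, fb=1
100: 01100011111 → 0, fb=1
101: 11000111111 → 1, fb=1
102: 10001111111 → 1, fb=1
103: 00011111111 → 0, fb=0
104: 00111111110 → 0, fb=1
105: 01111111101 → 0, fb=1
106: 11111111011 → 1, fb=0
107: 11111110110 → 1, fb=0
108: 11111101100 → 1, fb=0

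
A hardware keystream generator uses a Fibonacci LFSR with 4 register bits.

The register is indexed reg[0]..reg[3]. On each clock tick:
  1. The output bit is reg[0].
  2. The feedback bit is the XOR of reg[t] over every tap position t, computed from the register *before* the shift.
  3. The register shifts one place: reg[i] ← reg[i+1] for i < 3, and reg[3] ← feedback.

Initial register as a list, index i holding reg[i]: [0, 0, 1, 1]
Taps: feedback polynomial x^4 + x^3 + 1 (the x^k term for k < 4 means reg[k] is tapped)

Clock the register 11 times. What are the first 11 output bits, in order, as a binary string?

00111101011

step | reg (before) | out | fb
   0 | 0011 | 0 | 1
   1 | 0111 | 0 | 1
   2 | 1111 | 1 | 0
   3 | 1110 | 1 | 1
   4 | 1101 | 1 | 0
   5 | 1010 | 1 | 1
   6 | 0101 | 0 | 1
   7 | 1011 | 1 | 0
   8 | 0110 | 0 | 0
   9 | 1100 | 1 | 1
  10 | 1001 | 1 | 0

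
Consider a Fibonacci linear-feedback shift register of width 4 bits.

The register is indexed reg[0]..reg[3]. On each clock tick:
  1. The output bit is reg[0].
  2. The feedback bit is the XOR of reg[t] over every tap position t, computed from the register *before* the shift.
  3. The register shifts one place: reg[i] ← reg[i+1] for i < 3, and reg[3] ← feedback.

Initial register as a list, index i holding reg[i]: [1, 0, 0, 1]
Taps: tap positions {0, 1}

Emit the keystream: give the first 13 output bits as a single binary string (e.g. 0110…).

k : reg_k → out_k, fb_k
0: 1001 → 1, fb=1
1: 0011 → 0, fb=0
2: 0110 → 0, fb=1
3: 1101 → 1, fb=0
4: 1010 → 1, fb=1
5: 0101 → 0, fb=1
6: 1011 → 1, fb=1
7: 0111 → 0, fb=1
8: 1111 → 1, fb=0
9: 1110 → 1, fb=0
10: 1100 → 1, fb=0
11: 1000 → 1, fb=1
12: 0001 → 0, fb=0

1001101011110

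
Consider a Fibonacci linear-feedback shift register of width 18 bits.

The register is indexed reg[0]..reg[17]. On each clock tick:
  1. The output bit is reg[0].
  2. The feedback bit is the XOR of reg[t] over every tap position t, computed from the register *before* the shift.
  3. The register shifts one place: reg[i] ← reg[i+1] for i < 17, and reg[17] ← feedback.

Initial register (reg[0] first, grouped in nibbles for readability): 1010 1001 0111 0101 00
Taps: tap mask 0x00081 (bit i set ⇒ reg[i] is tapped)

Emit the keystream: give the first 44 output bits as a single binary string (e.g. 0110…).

10101001011101010000010011111101110111101000

k : reg_k → out_k, fb_k
0: 101010010111010100 → 1, fb=0
1: 010100101110101000 → 0, fb=0
2: 101001011101010000 → 1, fb=0
3: 010010111010100000 → 0, fb=1
4: 100101110101000001 → 1, fb=0
5: 001011101010000010 → 0, fb=0
6: 010111010100000100 → 0, fb=1
7: 101110101000001001 → 1, fb=1
8: 011101010000010011 → 0, fb=1
9: 111010100000100111 → 1, fb=1
10: 110101000001001111 → 1, fb=1
11: 101010000010011111 → 1, fb=1
12: 010100000100111111 → 0, fb=0
13: 101000001001111110 → 1, fb=1
14: 010000010011111101 → 0, fb=1
15: 100000100111111011 → 1, fb=1
16: 000001001111110111 → 0, fb=0
17: 000010011111101110 → 0, fb=1
18: 000100111111011101 → 0, fb=1
19: 001001111110111011 → 0, fb=1
20: 010011111101110111 → 0, fb=1
21: 100111111011101111 → 1, fb=0
22: 001111110111011110 → 0, fb=1
23: 011111101110111101 → 0, fb=0
24: 111111011101111010 → 1, fb=0
25: 111110111011110100 → 1, fb=0
26: 111101110111101000 → 1, fb=0
27: 111011101111010000 → 1, fb=1
28: 110111011110100001 → 1, fb=0
29: 101110111101000010 → 1, fb=0
30: 011101111010000100 → 0, fb=1
31: 111011110100001001 → 1, fb=0
32: 110111101000010010 → 1, fb=1
33: 101111010000100101 → 1, fb=0
34: 011110100001001010 → 0, fb=0
35: 111101000010010100 → 1, fb=1
36: 111010000100101001 → 1, fb=1
37: 110100001001010011 → 1, fb=1
38: 101000010010100111 → 1, fb=0
39: 010000100101001110 → 0, fb=0
40: 100001001010011100 → 1, fb=1
41: 000010010100111001 → 0, fb=1
42: 000100101001110011 → 0, fb=0
43: 001001010011100110 → 0, fb=1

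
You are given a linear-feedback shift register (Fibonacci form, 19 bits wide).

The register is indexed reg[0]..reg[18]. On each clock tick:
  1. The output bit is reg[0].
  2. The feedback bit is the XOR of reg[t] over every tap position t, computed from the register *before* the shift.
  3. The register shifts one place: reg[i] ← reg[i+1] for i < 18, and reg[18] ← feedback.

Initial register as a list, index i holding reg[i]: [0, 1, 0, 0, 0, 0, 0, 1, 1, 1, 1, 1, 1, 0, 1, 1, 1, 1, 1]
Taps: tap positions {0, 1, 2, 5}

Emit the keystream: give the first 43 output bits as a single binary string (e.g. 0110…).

0100000111111011111111110101001110000010110

tick  register→output (feedback)
  0  0100000111111011111→0 (1)
  1  1000001111110111111→1 (1)
  2  0000011111101111111→0 (1)
  3  0000111111011111111→0 (1)
  4  0001111110111111111→0 (1)
  5  0011111101111111111→0 (0)
  6  0111111011111111110→0 (1)
  7  1111110111111111101→1 (0)
  8  1111101111111111010→1 (1)
  9  1111011111111110101→1 (0)
 10  1110111111111101010→1 (0)
 11  1101111111111010100→1 (1)
 12  1011111111110101001→1 (1)
 13  0111111111101010011→0 (1)
 14  1111111111010100111→1 (0)
 15  1111111110101001110→1 (0)
 16  1111111101010011100→1 (0)
 17  1111111010100111000→1 (0)
 18  1111110101001110000→1 (0)
 19  1111101010011100000→1 (1)
 20  1111010100111000001→1 (0)
 21  1110101001110000010→1 (1)
 22  1101010011100000101→1 (1)
 23  1010100111000001011→1 (0)
 24  0101001110000010110→0 (1)
 25  1010011100000101101→1 (1)
 26  0100111000001011011→0 (0)
 27  1001110000010110110→1 (0)
 28  0011100000101101100→0 (1)
 29  0111000001011011001→0 (0)
 30  1110000010110110010→1 (1)
 31  1100000101101100101→1 (0)
 32  1000001011011001010→1 (1)
 33  0000010110110010101→0 (1)
 34  0000101101100101011→0 (0)
 35  0001011011001010110→0 (1)
 36  0010110110010101101→0 (0)
 37  0101101100101011010→0 (1)
 38  1011011001010110101→1 (1)
 39  0110110010101101011→0 (1)
 40  1101100101011010111→1 (0)
 41  1011001010110101110→1 (0)
 42  0110010101101011100→0 (1)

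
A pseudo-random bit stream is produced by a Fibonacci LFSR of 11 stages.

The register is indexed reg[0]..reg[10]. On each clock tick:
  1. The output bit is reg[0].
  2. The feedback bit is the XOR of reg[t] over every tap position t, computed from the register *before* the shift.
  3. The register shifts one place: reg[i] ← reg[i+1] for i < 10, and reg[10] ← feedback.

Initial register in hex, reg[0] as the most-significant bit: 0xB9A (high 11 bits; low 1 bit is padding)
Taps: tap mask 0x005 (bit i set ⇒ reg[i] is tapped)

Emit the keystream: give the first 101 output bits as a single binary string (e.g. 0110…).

10111001101010111110000010001100010101111010000100100100101101101100110110111111011010000101100100100

step | reg (before) | out | fb
   0 | 10111001101 | 1 | 0
   1 | 01110011010 | 0 | 1
   2 | 11100110101 | 1 | 0
   3 | 11001101010 | 1 | 1
   4 | 10011010101 | 1 | 1
   5 | 00110101011 | 0 | 1
   6 | 01101010111 | 0 | 1
   7 | 11010101111 | 1 | 1
   8 | 10101011111 | 1 | 0
   9 | 01010111110 | 0 | 0
  10 | 10101111100 | 1 | 0
  11 | 01011111000 | 0 | 0
  12 | 10111110000 | 1 | 0
  13 | 01111100000 | 0 | 1
  14 | 11111000001 | 1 | 0
  15 | 11110000010 | 1 | 0
  16 | 11100000100 | 1 | 0
  17 | 11000001000 | 1 | 1
  18 | 10000010001 | 1 | 1
  19 | 00000100011 | 0 | 0
  20 | 00001000110 | 0 | 0
  21 | 00010001100 | 0 | 0
  22 | 00100011000 | 0 | 1
  23 | 01000110001 | 0 | 0
  24 | 10001100010 | 1 | 1
  25 | 00011000101 | 0 | 0
  26 | 00110001010 | 0 | 1
  27 | 01100010101 | 0 | 1
  28 | 11000101011 | 1 | 1
  29 | 10001010111 | 1 | 1
  30 | 00010101111 | 0 | 0
  31 | 00101011110 | 0 | 1
  32 | 01010111101 | 0 | 0
  33 | 10101111010 | 1 | 0
  34 | 01011110100 | 0 | 0
  35 | 10111101000 | 1 | 0
  36 | 01111010000 | 0 | 1
  37 | 11110100001 | 1 | 0
  38 | 11101000010 | 1 | 0
  39 | 11010000100 | 1 | 1
  40 | 10100001001 | 1 | 0
  41 | 01000010010 | 0 | 0
  42 | 10000100100 | 1 | 1
  43 | 00001001001 | 0 | 0
  44 | 00010010010 | 0 | 0
  45 | 00100100100 | 0 | 1
  46 | 01001001001 | 0 | 0
  47 | 10010010010 | 1 | 1
  48 | 00100100101 | 0 | 1
  49 | 01001001011 | 0 | 0
  50 | 10010010110 | 1 | 1
  51 | 00100101101 | 0 | 1
  52 | 01001011011 | 0 | 0
  53 | 10010110110 | 1 | 1
  54 | 00101101101 | 0 | 1
  55 | 01011011011 | 0 | 0
  56 | 10110110110 | 1 | 0
  57 | 01101101100 | 0 | 1
  58 | 11011011001 | 1 | 1
  59 | 10110110011 | 1 | 0
  60 | 01101100110 | 0 | 1
  61 | 11011001101 | 1 | 1
  62 | 10110011011 | 1 | 0
  63 | 01100110110 | 0 | 1
  64 | 11001101101 | 1 | 1
  65 | 10011011011 | 1 | 1
  66 | 00110110111 | 0 | 1
  67 | 01101101111 | 0 | 1
  68 | 11011011111 | 1 | 1
  69 | 10110111111 | 1 | 0
  70 | 01101111110 | 0 | 1
  71 | 11011111101 | 1 | 1
  72 | 10111111011 | 1 | 0
  73 | 01111110110 | 0 | 1
  74 | 11111101101 | 1 | 0
  75 | 11111011010 | 1 | 0
  76 | 11110110100 | 1 | 0
  77 | 11101101000 | 1 | 0
  78 | 11011010000 | 1 | 1
  79 | 10110100001 | 1 | 0
  80 | 01101000010 | 0 | 1
  81 | 11010000101 | 1 | 1
  82 | 10100001011 | 1 | 0
  83 | 01000010110 | 0 | 0
  84 | 10000101100 | 1 | 1
  85 | 00001011001 | 0 | 0
  86 | 00010110010 | 0 | 0
  87 | 00101100100 | 0 | 1
  88 | 01011001001 | 0 | 0
  89 | 10110010010 | 1 | 0
  90 | 01100100100 | 0 | 1
  91 | 11001001001 | 1 | 1
  92 | 10010010011 | 1 | 1
  93 | 00100100111 | 0 | 1
  94 | 01001001111 | 0 | 0
  95 | 10010011110 | 1 | 1
  96 | 00100111101 | 0 | 1
  97 | 01001111011 | 0 | 0
  98 | 10011110110 | 1 | 1
  99 | 00111101101 | 0 | 1
 100 | 01111011011 | 0 | 1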